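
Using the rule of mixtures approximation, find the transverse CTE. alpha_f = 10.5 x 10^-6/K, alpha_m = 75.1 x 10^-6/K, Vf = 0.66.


alpha_2 = alpha_f*Vf + alpha_m*(1-Vf) = 10.5*0.66 + 75.1*0.34 = 32.5 x 10^-6/K

32.5 x 10^-6/K


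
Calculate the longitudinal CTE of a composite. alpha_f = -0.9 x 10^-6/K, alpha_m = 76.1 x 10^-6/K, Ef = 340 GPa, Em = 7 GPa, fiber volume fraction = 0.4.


E1 = Ef*Vf + Em*(1-Vf) = 140.2
alpha_1 = (alpha_f*Ef*Vf + alpha_m*Em*(1-Vf))/E1 = 1.41 x 10^-6/K

1.41 x 10^-6/K


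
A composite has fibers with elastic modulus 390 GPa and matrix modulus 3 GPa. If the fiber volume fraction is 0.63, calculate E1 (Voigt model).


E1 = Ef*Vf + Em*(1-Vf) = 390*0.63 + 3*0.37 = 246.81 GPa

246.81 GPa


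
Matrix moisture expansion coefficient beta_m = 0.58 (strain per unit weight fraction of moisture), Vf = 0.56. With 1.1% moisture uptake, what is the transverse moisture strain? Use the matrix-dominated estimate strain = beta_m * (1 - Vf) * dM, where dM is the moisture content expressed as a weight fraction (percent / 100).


dM = 1.1/100 = 0.011
strain = beta_m * (1-Vf) * dM = 0.58 * 0.44 * 0.011 = 0.0028072

0.0028072


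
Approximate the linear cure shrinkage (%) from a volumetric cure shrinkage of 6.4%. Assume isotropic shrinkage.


Linear shrinkage ≈ vol_shrink/3 = 6.4/3 = 2.133%

2.133%


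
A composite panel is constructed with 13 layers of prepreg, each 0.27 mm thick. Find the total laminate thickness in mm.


h = n * t_ply = 13 * 0.27 = 3.51 mm

3.51 mm


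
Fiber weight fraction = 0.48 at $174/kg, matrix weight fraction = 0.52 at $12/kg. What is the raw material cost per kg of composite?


Cost = cost_f*Wf + cost_m*Wm = 174*0.48 + 12*0.52 = $89.76/kg

$89.76/kg


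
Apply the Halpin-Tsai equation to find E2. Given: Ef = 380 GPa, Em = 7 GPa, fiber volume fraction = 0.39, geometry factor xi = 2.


eta = (Ef/Em - 1)/(Ef/Em + xi) = (54.2857 - 1)/(54.2857 + 2) = 0.9467
E2 = Em*(1+xi*eta*Vf)/(1-eta*Vf) = 19.29 GPa

19.29 GPa


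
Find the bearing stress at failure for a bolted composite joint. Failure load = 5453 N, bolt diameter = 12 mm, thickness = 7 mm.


sigma_br = F/(d*h) = 5453/(12*7) = 64.9 MPa

64.9 MPa


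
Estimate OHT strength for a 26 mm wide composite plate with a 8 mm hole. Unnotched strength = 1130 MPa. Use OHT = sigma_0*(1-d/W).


OHT = sigma_0*(1-d/W) = 1130*(1-8/26) = 782.3 MPa

782.3 MPa


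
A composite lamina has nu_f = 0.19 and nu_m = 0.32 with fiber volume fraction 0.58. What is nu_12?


nu_12 = nu_f*Vf + nu_m*(1-Vf) = 0.19*0.58 + 0.32*0.42 = 0.2446

0.2446


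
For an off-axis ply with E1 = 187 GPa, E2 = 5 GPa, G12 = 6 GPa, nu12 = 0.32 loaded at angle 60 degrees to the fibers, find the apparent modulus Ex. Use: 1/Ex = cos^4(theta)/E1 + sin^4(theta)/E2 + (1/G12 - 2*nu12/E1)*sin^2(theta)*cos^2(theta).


cos^4(60) = 0.0625, sin^4(60) = 0.5625, sin^2(60)*cos^2(60) = 0.1875
1/G12 - 2*nu12/E1 = 1/6 - 2*0.32/187 = 0.163244 GPa^-1
1/Ex = 0.0625/187 + 0.5625/5 + 0.163244*0.1875 = 0.1434425 GPa^-1
Ex = 6.97 GPa

6.97 GPa


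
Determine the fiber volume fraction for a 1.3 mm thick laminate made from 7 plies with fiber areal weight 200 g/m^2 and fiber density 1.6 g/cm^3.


Vf = n * FAW / (rho_f * h * 1000) = 7 * 200 / (1.6 * 1.3 * 1000) = 0.6731

0.6731


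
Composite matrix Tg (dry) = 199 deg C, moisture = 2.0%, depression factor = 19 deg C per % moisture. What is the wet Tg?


Tg_wet = Tg_dry - k*moisture = 199 - 19*2.0 = 161.0 deg C

161.0 deg C


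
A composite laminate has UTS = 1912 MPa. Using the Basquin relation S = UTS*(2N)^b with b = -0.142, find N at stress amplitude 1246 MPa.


N = 0.5 * (S/UTS)^(1/b) = 0.5 * (1246/1912)^(1/-0.142) = 10.2004 cycles

10.2004 cycles


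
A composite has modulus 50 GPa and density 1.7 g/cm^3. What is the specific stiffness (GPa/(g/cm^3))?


Specific stiffness = E/rho = 50/1.7 = 29.4 GPa/(g/cm^3)

29.4 GPa/(g/cm^3)


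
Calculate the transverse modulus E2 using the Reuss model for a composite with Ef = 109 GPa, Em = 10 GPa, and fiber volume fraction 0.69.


1/E2 = Vf/Ef + (1-Vf)/Em = 0.69/109 + 0.31/10
E2 = 26.79 GPa

26.79 GPa


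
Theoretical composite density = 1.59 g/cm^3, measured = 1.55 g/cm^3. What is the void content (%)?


Void% = (rho_theo - rho_actual)/rho_theo * 100 = (1.59 - 1.55)/1.59 * 100 = 2.52%

2.52%


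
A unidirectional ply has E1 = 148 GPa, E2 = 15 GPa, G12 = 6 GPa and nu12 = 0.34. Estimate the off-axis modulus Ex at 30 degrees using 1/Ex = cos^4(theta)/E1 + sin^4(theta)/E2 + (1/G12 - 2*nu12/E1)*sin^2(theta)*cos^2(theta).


cos^4(30) = 0.5625, sin^4(30) = 0.0625, sin^2(30)*cos^2(30) = 0.1875
1/G12 - 2*nu12/E1 = 1/6 - 2*0.34/148 = 0.162072 GPa^-1
1/Ex = 0.5625/148 + 0.0625/15 + 0.162072*0.1875 = 0.0383559 GPa^-1
Ex = 26.07 GPa

26.07 GPa


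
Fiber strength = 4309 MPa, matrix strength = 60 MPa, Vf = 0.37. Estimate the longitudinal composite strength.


sigma_1 = sigma_f*Vf + sigma_m*(1-Vf) = 4309*0.37 + 60*0.63 = 1632.1 MPa

1632.1 MPa


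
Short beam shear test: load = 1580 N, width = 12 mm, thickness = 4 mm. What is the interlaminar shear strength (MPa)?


ILSS = 3F/(4bh) = 3*1580/(4*12*4) = 24.69 MPa

24.69 MPa


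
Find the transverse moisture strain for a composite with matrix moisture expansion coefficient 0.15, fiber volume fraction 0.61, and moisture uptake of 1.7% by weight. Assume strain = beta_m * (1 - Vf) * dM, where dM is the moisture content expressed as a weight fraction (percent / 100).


dM = 1.7/100 = 0.017
strain = beta_m * (1-Vf) * dM = 0.15 * 0.39 * 0.017 = 0.0009945

0.0009945


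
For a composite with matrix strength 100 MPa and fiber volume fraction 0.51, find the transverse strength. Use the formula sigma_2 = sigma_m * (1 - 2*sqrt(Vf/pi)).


factor = 1 - 2*sqrt(0.51/pi) = 0.1942
sigma_2 = 100 * 0.1942 = 19.42 MPa

19.42 MPa


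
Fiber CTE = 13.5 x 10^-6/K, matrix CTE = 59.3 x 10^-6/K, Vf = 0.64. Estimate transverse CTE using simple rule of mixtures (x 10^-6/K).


alpha_2 = alpha_f*Vf + alpha_m*(1-Vf) = 13.5*0.64 + 59.3*0.36 = 30.0 x 10^-6/K

30.0 x 10^-6/K


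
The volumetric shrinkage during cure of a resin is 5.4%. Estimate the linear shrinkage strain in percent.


Linear shrinkage ≈ vol_shrink/3 = 5.4/3 = 1.8%

1.8%


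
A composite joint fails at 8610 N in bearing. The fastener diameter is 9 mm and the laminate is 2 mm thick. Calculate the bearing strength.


sigma_br = F/(d*h) = 8610/(9*2) = 478.3 MPa

478.3 MPa


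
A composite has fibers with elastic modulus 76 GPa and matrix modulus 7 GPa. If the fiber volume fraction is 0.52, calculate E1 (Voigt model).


E1 = Ef*Vf + Em*(1-Vf) = 76*0.52 + 7*0.48 = 42.88 GPa

42.88 GPa


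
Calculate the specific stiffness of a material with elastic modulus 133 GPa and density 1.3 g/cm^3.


Specific stiffness = E/rho = 133/1.3 = 102.3 GPa/(g/cm^3)

102.3 GPa/(g/cm^3)


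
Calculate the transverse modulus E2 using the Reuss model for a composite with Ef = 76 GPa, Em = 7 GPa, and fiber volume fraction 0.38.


1/E2 = Vf/Ef + (1-Vf)/Em = 0.38/76 + 0.62/7
E2 = 10.69 GPa

10.69 GPa


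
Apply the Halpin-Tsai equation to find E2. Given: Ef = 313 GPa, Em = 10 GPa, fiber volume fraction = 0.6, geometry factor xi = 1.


eta = (Ef/Em - 1)/(Ef/Em + xi) = (31.3 - 1)/(31.3 + 1) = 0.9381
E2 = Em*(1+xi*eta*Vf)/(1-eta*Vf) = 35.75 GPa

35.75 GPa


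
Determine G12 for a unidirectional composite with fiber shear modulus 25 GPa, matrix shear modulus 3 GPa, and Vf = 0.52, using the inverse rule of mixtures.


1/G12 = Vf/Gf + (1-Vf)/Gm = 0.52/25 + 0.48/3
G12 = 5.53 GPa

5.53 GPa


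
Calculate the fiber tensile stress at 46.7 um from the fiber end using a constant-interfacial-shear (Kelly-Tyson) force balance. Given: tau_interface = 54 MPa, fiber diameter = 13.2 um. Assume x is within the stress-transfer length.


Force balance: sigma_f * (pi*d^2/4) = tau * (pi*d) * x  ->  sigma_f = 4 * tau * x / d
sigma_f = 4 * 54 * 46.7 / 13.2 = 764.2 MPa

764.2 MPa


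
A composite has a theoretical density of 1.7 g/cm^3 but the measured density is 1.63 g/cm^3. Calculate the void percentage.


Void% = (rho_theo - rho_actual)/rho_theo * 100 = (1.7 - 1.63)/1.7 * 100 = 4.12%

4.12%


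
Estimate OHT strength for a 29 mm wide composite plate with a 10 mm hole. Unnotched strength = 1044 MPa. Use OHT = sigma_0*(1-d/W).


OHT = sigma_0*(1-d/W) = 1044*(1-10/29) = 684.0 MPa

684.0 MPa


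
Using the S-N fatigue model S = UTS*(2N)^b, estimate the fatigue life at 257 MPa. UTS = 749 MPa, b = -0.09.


N = 0.5 * (S/UTS)^(1/b) = 0.5 * (257/749)^(1/-0.09) = 72547.4520 cycles

72547.4520 cycles


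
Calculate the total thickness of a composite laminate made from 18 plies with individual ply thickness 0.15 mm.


h = n * t_ply = 18 * 0.15 = 2.7 mm

2.7 mm


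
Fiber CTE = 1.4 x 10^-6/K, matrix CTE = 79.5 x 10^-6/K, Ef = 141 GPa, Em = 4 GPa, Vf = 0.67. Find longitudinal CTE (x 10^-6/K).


E1 = Ef*Vf + Em*(1-Vf) = 95.79
alpha_1 = (alpha_f*Ef*Vf + alpha_m*Em*(1-Vf))/E1 = 2.48 x 10^-6/K

2.48 x 10^-6/K


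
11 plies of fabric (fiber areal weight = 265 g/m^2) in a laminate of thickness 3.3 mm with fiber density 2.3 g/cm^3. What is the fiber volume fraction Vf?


Vf = n * FAW / (rho_f * h * 1000) = 11 * 265 / (2.3 * 3.3 * 1000) = 0.3841

0.3841


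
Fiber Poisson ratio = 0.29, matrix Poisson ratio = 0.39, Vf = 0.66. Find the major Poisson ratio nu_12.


nu_12 = nu_f*Vf + nu_m*(1-Vf) = 0.29*0.66 + 0.39*0.34 = 0.324

0.324


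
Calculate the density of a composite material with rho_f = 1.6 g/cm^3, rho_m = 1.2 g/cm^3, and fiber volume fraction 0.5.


rho_c = rho_f*Vf + rho_m*(1-Vf) = 1.6*0.5 + 1.2*0.5 = 1.4 g/cm^3

1.4 g/cm^3


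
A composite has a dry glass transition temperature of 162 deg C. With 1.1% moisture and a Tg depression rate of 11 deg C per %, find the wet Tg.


Tg_wet = Tg_dry - k*moisture = 162 - 11*1.1 = 149.9 deg C

149.9 deg C


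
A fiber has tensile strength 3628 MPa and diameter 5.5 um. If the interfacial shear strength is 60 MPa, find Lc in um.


Lc = sigma_f * d / (2 * tau_i) = 3628 * 5.5 / (2 * 60) = 166.3 um

166.3 um


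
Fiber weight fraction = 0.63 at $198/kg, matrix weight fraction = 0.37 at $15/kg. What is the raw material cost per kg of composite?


Cost = cost_f*Wf + cost_m*Wm = 198*0.63 + 15*0.37 = $130.29/kg

$130.29/kg


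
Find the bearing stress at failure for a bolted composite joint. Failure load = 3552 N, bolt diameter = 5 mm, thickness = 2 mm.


sigma_br = F/(d*h) = 3552/(5*2) = 355.2 MPa

355.2 MPa


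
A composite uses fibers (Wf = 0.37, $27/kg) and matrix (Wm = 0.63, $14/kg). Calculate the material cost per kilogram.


Cost = cost_f*Wf + cost_m*Wm = 27*0.37 + 14*0.63 = $18.81/kg

$18.81/kg


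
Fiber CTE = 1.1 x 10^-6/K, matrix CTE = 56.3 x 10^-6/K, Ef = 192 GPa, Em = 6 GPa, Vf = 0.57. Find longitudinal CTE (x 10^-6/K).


E1 = Ef*Vf + Em*(1-Vf) = 112.02
alpha_1 = (alpha_f*Ef*Vf + alpha_m*Em*(1-Vf))/E1 = 2.37 x 10^-6/K

2.37 x 10^-6/K


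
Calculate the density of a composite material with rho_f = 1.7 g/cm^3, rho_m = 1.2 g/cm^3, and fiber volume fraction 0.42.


rho_c = rho_f*Vf + rho_m*(1-Vf) = 1.7*0.42 + 1.2*0.58 = 1.41 g/cm^3

1.41 g/cm^3


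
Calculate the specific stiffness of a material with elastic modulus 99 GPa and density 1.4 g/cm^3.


Specific stiffness = E/rho = 99/1.4 = 70.7 GPa/(g/cm^3)

70.7 GPa/(g/cm^3)


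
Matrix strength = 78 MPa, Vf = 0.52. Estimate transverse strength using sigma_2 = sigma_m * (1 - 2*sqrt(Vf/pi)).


factor = 1 - 2*sqrt(0.52/pi) = 0.1863
sigma_2 = 78 * 0.1863 = 14.53 MPa

14.53 MPa


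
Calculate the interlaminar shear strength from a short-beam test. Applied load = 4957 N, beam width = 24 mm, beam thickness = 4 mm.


ILSS = 3F/(4bh) = 3*4957/(4*24*4) = 38.73 MPa

38.73 MPa


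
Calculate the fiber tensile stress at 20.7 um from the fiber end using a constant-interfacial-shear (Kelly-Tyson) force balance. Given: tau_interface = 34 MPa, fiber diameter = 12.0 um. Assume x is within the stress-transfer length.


Force balance: sigma_f * (pi*d^2/4) = tau * (pi*d) * x  ->  sigma_f = 4 * tau * x / d
sigma_f = 4 * 34 * 20.7 / 12.0 = 234.6 MPa

234.6 MPa


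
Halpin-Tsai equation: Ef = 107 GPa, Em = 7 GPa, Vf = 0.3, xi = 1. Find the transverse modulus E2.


eta = (Ef/Em - 1)/(Ef/Em + xi) = (15.2857 - 1)/(15.2857 + 1) = 0.8772
E2 = Em*(1+xi*eta*Vf)/(1-eta*Vf) = 12.0 GPa

12.0 GPa


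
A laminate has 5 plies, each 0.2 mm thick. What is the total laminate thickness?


h = n * t_ply = 5 * 0.2 = 1.0 mm

1.0 mm


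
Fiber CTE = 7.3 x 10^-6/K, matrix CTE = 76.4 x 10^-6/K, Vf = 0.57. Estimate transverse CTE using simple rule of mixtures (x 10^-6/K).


alpha_2 = alpha_f*Vf + alpha_m*(1-Vf) = 7.3*0.57 + 76.4*0.43 = 37.0 x 10^-6/K

37.0 x 10^-6/K


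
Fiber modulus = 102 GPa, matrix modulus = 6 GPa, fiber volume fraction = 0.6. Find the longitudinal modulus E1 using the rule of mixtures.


E1 = Ef*Vf + Em*(1-Vf) = 102*0.6 + 6*0.4 = 63.6 GPa

63.6 GPa


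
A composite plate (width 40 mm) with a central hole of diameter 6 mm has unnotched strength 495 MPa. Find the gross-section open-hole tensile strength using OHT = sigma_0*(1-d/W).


OHT = sigma_0*(1-d/W) = 495*(1-6/40) = 420.8 MPa

420.8 MPa


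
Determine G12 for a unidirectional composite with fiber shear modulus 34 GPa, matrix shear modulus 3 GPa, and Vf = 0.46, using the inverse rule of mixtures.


1/G12 = Vf/Gf + (1-Vf)/Gm = 0.46/34 + 0.54/3
G12 = 5.17 GPa

5.17 GPa


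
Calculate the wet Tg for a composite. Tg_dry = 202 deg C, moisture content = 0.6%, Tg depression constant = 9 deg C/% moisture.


Tg_wet = Tg_dry - k*moisture = 202 - 9*0.6 = 196.6 deg C

196.6 deg C


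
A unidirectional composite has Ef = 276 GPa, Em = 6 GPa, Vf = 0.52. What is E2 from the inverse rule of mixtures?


1/E2 = Vf/Ef + (1-Vf)/Em = 0.52/276 + 0.48/6
E2 = 12.21 GPa

12.21 GPa


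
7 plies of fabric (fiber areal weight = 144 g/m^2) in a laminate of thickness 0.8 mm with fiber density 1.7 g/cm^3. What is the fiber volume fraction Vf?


Vf = n * FAW / (rho_f * h * 1000) = 7 * 144 / (1.7 * 0.8 * 1000) = 0.7412

0.7412


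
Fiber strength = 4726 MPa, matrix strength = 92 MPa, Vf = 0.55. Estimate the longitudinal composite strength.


sigma_1 = sigma_f*Vf + sigma_m*(1-Vf) = 4726*0.55 + 92*0.45 = 2640.7 MPa

2640.7 MPa


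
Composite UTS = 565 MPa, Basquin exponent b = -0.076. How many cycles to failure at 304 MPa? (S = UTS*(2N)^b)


N = 0.5 * (S/UTS)^(1/b) = 0.5 * (304/565)^(1/-0.076) = 1740.7826 cycles

1740.7826 cycles


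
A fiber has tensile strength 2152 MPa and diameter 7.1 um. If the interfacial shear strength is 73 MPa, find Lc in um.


Lc = sigma_f * d / (2 * tau_i) = 2152 * 7.1 / (2 * 73) = 104.7 um

104.7 um


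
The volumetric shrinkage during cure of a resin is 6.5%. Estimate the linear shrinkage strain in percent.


Linear shrinkage ≈ vol_shrink/3 = 6.5/3 = 2.167%

2.167%


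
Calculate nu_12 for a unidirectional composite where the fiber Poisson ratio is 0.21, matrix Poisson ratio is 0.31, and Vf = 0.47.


nu_12 = nu_f*Vf + nu_m*(1-Vf) = 0.21*0.47 + 0.31*0.53 = 0.263

0.263


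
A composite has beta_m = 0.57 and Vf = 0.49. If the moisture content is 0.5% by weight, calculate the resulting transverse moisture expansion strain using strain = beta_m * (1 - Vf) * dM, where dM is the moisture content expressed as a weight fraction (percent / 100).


dM = 0.5/100 = 0.005
strain = beta_m * (1-Vf) * dM = 0.57 * 0.51 * 0.005 = 0.0014535

0.0014535


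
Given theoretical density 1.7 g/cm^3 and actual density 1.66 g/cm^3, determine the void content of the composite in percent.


Void% = (rho_theo - rho_actual)/rho_theo * 100 = (1.7 - 1.66)/1.7 * 100 = 2.35%

2.35%


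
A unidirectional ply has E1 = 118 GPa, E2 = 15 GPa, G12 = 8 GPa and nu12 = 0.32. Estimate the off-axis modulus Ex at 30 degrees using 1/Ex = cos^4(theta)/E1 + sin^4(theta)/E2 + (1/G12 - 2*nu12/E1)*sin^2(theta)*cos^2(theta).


cos^4(30) = 0.5625, sin^4(30) = 0.0625, sin^2(30)*cos^2(30) = 0.1875
1/G12 - 2*nu12/E1 = 1/8 - 2*0.32/118 = 0.119576 GPa^-1
1/Ex = 0.5625/118 + 0.0625/15 + 0.119576*0.1875 = 0.0313542 GPa^-1
Ex = 31.89 GPa

31.89 GPa


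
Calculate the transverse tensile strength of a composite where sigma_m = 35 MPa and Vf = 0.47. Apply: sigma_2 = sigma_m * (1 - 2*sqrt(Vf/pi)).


factor = 1 - 2*sqrt(0.47/pi) = 0.2264
sigma_2 = 35 * 0.2264 = 7.92 MPa

7.92 MPa


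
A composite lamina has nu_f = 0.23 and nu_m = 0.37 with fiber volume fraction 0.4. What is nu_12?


nu_12 = nu_f*Vf + nu_m*(1-Vf) = 0.23*0.4 + 0.37*0.6 = 0.314

0.314


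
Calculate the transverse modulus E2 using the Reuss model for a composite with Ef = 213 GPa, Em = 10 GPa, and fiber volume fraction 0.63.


1/E2 = Vf/Ef + (1-Vf)/Em = 0.63/213 + 0.37/10
E2 = 25.03 GPa

25.03 GPa


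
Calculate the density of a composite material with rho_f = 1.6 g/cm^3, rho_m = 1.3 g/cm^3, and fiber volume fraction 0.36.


rho_c = rho_f*Vf + rho_m*(1-Vf) = 1.6*0.36 + 1.3*0.64 = 1.408 g/cm^3

1.408 g/cm^3


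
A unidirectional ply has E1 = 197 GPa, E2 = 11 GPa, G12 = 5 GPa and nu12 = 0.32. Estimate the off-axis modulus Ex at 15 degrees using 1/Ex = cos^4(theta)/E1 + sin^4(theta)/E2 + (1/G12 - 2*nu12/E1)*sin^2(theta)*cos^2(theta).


cos^4(15) = 0.870513, sin^4(15) = 0.004487, sin^2(15)*cos^2(15) = 0.0625
1/G12 - 2*nu12/E1 = 1/5 - 2*0.32/197 = 0.196751 GPa^-1
1/Ex = 0.870513/197 + 0.004487/11 + 0.196751*0.0625 = 0.0171237 GPa^-1
Ex = 58.4 GPa

58.4 GPa


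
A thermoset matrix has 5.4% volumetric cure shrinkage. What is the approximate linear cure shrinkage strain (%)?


Linear shrinkage ≈ vol_shrink/3 = 5.4/3 = 1.8%

1.8%


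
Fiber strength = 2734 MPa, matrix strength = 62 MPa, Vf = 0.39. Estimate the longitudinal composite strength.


sigma_1 = sigma_f*Vf + sigma_m*(1-Vf) = 2734*0.39 + 62*0.61 = 1104.1 MPa

1104.1 MPa


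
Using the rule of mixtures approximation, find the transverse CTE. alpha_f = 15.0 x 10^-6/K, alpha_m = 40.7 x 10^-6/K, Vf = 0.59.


alpha_2 = alpha_f*Vf + alpha_m*(1-Vf) = 15.0*0.59 + 40.7*0.41 = 25.5 x 10^-6/K

25.5 x 10^-6/K


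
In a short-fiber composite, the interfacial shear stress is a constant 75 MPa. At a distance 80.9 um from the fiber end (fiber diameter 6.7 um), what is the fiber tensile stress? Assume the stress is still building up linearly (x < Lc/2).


Force balance: sigma_f * (pi*d^2/4) = tau * (pi*d) * x  ->  sigma_f = 4 * tau * x / d
sigma_f = 4 * 75 * 80.9 / 6.7 = 3622.4 MPa

3622.4 MPa


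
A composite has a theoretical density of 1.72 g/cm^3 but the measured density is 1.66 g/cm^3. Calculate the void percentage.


Void% = (rho_theo - rho_actual)/rho_theo * 100 = (1.72 - 1.66)/1.72 * 100 = 3.49%

3.49%


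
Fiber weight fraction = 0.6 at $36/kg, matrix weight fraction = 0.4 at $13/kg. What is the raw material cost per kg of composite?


Cost = cost_f*Wf + cost_m*Wm = 36*0.6 + 13*0.4 = $26.8/kg

$26.8/kg


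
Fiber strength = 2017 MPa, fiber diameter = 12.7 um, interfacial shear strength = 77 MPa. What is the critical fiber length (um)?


Lc = sigma_f * d / (2 * tau_i) = 2017 * 12.7 / (2 * 77) = 166.3 um

166.3 um


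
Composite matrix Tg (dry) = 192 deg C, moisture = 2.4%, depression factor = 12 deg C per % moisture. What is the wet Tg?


Tg_wet = Tg_dry - k*moisture = 192 - 12*2.4 = 163.2 deg C

163.2 deg C


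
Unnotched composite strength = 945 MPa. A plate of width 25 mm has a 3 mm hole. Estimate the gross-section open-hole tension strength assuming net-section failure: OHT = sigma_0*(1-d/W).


OHT = sigma_0*(1-d/W) = 945*(1-3/25) = 831.6 MPa

831.6 MPa


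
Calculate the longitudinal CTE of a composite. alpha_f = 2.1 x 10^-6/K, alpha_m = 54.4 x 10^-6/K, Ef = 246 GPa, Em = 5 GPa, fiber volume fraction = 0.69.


E1 = Ef*Vf + Em*(1-Vf) = 171.29
alpha_1 = (alpha_f*Ef*Vf + alpha_m*Em*(1-Vf))/E1 = 2.57 x 10^-6/K

2.57 x 10^-6/K


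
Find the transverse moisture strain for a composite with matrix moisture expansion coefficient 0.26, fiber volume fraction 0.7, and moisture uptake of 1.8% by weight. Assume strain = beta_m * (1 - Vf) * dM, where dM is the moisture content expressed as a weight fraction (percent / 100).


dM = 1.8/100 = 0.018
strain = beta_m * (1-Vf) * dM = 0.26 * 0.3 * 0.018 = 0.001404

0.001404


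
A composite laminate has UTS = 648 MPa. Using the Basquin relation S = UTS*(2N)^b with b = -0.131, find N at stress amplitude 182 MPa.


N = 0.5 * (S/UTS)^(1/b) = 0.5 * (182/648)^(1/-0.131) = 8108.1409 cycles

8108.1409 cycles


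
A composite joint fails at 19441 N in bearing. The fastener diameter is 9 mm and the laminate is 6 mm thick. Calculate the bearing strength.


sigma_br = F/(d*h) = 19441/(9*6) = 360.0 MPa

360.0 MPa


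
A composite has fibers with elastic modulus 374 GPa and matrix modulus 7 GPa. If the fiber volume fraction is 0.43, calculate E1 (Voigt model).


E1 = Ef*Vf + Em*(1-Vf) = 374*0.43 + 7*0.57 = 164.81 GPa

164.81 GPa


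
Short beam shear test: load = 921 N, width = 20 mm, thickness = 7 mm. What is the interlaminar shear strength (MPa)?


ILSS = 3F/(4bh) = 3*921/(4*20*7) = 4.93 MPa

4.93 MPa


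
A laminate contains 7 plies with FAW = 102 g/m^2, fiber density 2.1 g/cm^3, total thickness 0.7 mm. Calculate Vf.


Vf = n * FAW / (rho_f * h * 1000) = 7 * 102 / (2.1 * 0.7 * 1000) = 0.4857

0.4857


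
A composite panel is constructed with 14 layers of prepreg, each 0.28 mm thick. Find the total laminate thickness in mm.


h = n * t_ply = 14 * 0.28 = 3.92 mm

3.92 mm


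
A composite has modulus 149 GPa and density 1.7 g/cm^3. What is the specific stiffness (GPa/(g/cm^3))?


Specific stiffness = E/rho = 149/1.7 = 87.6 GPa/(g/cm^3)

87.6 GPa/(g/cm^3)


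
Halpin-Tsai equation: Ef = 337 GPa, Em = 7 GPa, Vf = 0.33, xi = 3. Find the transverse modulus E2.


eta = (Ef/Em - 1)/(Ef/Em + xi) = (48.1429 - 1)/(48.1429 + 3) = 0.9218
E2 = Em*(1+xi*eta*Vf)/(1-eta*Vf) = 19.24 GPa

19.24 GPa


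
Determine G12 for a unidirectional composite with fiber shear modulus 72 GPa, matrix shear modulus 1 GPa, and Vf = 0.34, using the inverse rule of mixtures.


1/G12 = Vf/Gf + (1-Vf)/Gm = 0.34/72 + 0.66/1
G12 = 1.5 GPa

1.5 GPa


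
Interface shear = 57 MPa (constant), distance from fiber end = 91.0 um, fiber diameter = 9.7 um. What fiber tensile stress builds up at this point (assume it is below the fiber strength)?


Force balance: sigma_f * (pi*d^2/4) = tau * (pi*d) * x  ->  sigma_f = 4 * tau * x / d
sigma_f = 4 * 57 * 91.0 / 9.7 = 2139.0 MPa

2139.0 MPa


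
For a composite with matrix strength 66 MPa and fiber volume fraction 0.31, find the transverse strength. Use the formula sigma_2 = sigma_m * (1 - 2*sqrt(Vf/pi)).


factor = 1 - 2*sqrt(0.31/pi) = 0.3717
sigma_2 = 66 * 0.3717 = 24.54 MPa

24.54 MPa


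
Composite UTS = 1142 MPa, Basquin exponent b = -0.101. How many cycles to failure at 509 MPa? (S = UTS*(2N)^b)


N = 0.5 * (S/UTS)^(1/b) = 0.5 * (509/1142)^(1/-0.101) = 1491.7837 cycles

1491.7837 cycles


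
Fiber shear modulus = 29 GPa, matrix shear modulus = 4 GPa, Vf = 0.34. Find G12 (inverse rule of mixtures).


1/G12 = Vf/Gf + (1-Vf)/Gm = 0.34/29 + 0.66/4
G12 = 5.66 GPa

5.66 GPa


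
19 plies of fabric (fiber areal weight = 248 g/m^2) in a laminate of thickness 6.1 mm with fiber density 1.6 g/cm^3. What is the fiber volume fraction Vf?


Vf = n * FAW / (rho_f * h * 1000) = 19 * 248 / (1.6 * 6.1 * 1000) = 0.4828

0.4828


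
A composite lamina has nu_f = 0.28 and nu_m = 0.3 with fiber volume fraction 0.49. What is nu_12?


nu_12 = nu_f*Vf + nu_m*(1-Vf) = 0.28*0.49 + 0.3*0.51 = 0.2902

0.2902


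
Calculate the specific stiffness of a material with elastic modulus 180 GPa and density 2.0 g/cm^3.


Specific stiffness = E/rho = 180/2.0 = 90.0 GPa/(g/cm^3)

90.0 GPa/(g/cm^3)


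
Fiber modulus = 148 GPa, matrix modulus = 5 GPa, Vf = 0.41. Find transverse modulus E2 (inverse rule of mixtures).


1/E2 = Vf/Ef + (1-Vf)/Em = 0.41/148 + 0.59/5
E2 = 8.28 GPa

8.28 GPa


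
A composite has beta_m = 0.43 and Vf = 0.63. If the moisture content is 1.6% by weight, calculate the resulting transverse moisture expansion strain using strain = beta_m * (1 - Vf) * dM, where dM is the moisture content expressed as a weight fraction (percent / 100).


dM = 1.6/100 = 0.016
strain = beta_m * (1-Vf) * dM = 0.43 * 0.37 * 0.016 = 0.0025456

0.0025456


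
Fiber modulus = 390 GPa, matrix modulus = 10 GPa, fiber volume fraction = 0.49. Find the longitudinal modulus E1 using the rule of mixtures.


E1 = Ef*Vf + Em*(1-Vf) = 390*0.49 + 10*0.51 = 196.2 GPa

196.2 GPa


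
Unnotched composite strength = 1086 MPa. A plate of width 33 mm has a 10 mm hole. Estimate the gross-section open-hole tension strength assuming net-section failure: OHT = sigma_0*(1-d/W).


OHT = sigma_0*(1-d/W) = 1086*(1-10/33) = 756.9 MPa

756.9 MPa


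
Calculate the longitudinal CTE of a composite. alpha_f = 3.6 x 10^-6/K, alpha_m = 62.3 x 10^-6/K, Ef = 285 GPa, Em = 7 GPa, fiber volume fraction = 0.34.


E1 = Ef*Vf + Em*(1-Vf) = 101.52
alpha_1 = (alpha_f*Ef*Vf + alpha_m*Em*(1-Vf))/E1 = 6.27 x 10^-6/K

6.27 x 10^-6/K


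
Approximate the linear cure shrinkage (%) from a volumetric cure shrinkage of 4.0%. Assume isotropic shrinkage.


Linear shrinkage ≈ vol_shrink/3 = 4.0/3 = 1.333%

1.333%


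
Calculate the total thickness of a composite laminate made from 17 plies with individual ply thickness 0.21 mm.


h = n * t_ply = 17 * 0.21 = 3.57 mm

3.57 mm


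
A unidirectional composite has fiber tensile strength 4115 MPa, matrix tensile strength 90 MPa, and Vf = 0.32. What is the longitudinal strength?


sigma_1 = sigma_f*Vf + sigma_m*(1-Vf) = 4115*0.32 + 90*0.68 = 1378.0 MPa

1378.0 MPa


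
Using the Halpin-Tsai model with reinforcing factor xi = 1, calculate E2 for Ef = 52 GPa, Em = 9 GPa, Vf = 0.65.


eta = (Ef/Em - 1)/(Ef/Em + xi) = (5.7778 - 1)/(5.7778 + 1) = 0.7049
E2 = Em*(1+xi*eta*Vf)/(1-eta*Vf) = 24.22 GPa

24.22 GPa


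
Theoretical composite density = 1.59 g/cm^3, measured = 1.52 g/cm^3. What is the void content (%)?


Void% = (rho_theo - rho_actual)/rho_theo * 100 = (1.59 - 1.52)/1.59 * 100 = 4.4%

4.4%


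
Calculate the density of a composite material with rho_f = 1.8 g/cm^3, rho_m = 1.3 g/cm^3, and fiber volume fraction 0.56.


rho_c = rho_f*Vf + rho_m*(1-Vf) = 1.8*0.56 + 1.3*0.44 = 1.58 g/cm^3

1.58 g/cm^3


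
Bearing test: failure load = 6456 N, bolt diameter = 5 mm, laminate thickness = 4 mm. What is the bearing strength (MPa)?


sigma_br = F/(d*h) = 6456/(5*4) = 322.8 MPa

322.8 MPa


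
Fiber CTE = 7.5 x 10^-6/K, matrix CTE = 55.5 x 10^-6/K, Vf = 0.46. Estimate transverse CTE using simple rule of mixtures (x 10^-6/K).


alpha_2 = alpha_f*Vf + alpha_m*(1-Vf) = 7.5*0.46 + 55.5*0.54 = 33.4 x 10^-6/K

33.4 x 10^-6/K


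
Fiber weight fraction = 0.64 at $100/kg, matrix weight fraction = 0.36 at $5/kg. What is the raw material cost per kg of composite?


Cost = cost_f*Wf + cost_m*Wm = 100*0.64 + 5*0.36 = $65.8/kg

$65.8/kg


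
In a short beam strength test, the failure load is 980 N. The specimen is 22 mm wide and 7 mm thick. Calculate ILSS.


ILSS = 3F/(4bh) = 3*980/(4*22*7) = 4.77 MPa

4.77 MPa


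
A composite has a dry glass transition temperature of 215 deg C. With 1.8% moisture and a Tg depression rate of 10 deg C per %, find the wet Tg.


Tg_wet = Tg_dry - k*moisture = 215 - 10*1.8 = 197.0 deg C

197.0 deg C


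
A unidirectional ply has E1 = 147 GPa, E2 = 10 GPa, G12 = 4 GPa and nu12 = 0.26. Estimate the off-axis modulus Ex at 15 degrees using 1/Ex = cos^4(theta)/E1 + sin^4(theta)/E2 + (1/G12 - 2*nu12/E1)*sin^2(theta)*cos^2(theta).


cos^4(15) = 0.870513, sin^4(15) = 0.004487, sin^2(15)*cos^2(15) = 0.0625
1/G12 - 2*nu12/E1 = 1/4 - 2*0.26/147 = 0.246463 GPa^-1
1/Ex = 0.870513/147 + 0.004487/10 + 0.246463*0.0625 = 0.0217745 GPa^-1
Ex = 45.93 GPa

45.93 GPa


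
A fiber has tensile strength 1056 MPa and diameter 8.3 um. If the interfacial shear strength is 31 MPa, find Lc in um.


Lc = sigma_f * d / (2 * tau_i) = 1056 * 8.3 / (2 * 31) = 141.4 um

141.4 um


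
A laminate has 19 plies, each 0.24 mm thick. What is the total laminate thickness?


h = n * t_ply = 19 * 0.24 = 4.56 mm

4.56 mm


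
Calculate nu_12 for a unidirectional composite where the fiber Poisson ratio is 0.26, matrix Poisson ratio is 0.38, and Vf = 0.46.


nu_12 = nu_f*Vf + nu_m*(1-Vf) = 0.26*0.46 + 0.38*0.54 = 0.3248

0.3248


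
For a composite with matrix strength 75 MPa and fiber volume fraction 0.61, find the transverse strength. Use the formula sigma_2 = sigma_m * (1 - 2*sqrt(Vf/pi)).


factor = 1 - 2*sqrt(0.61/pi) = 0.1187
sigma_2 = 75 * 0.1187 = 8.9 MPa

8.9 MPa


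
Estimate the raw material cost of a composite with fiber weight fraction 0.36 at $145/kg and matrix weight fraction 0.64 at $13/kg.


Cost = cost_f*Wf + cost_m*Wm = 145*0.36 + 13*0.64 = $60.52/kg

$60.52/kg


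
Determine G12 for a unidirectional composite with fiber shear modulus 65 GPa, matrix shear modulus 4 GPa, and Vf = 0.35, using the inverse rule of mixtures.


1/G12 = Vf/Gf + (1-Vf)/Gm = 0.35/65 + 0.65/4
G12 = 5.96 GPa

5.96 GPa


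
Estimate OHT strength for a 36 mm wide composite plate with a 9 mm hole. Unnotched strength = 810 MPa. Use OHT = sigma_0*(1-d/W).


OHT = sigma_0*(1-d/W) = 810*(1-9/36) = 607.5 MPa

607.5 MPa


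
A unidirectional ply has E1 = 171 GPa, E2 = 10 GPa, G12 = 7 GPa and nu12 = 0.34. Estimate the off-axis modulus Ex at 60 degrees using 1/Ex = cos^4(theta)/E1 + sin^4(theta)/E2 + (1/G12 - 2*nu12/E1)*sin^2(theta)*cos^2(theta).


cos^4(60) = 0.0625, sin^4(60) = 0.5625, sin^2(60)*cos^2(60) = 0.1875
1/G12 - 2*nu12/E1 = 1/7 - 2*0.34/171 = 0.138881 GPa^-1
1/Ex = 0.0625/171 + 0.5625/10 + 0.138881*0.1875 = 0.0826556 GPa^-1
Ex = 12.1 GPa

12.1 GPa


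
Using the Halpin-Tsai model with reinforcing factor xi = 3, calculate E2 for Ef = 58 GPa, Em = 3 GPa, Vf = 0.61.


eta = (Ef/Em - 1)/(Ef/Em + xi) = (19.3333 - 1)/(19.3333 + 3) = 0.8209
E2 = Em*(1+xi*eta*Vf)/(1-eta*Vf) = 15.04 GPa

15.04 GPa


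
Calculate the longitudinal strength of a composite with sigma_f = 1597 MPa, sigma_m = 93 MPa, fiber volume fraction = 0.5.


sigma_1 = sigma_f*Vf + sigma_m*(1-Vf) = 1597*0.5 + 93*0.5 = 845.0 MPa

845.0 MPa


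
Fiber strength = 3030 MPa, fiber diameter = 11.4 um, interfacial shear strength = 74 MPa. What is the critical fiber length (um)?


Lc = sigma_f * d / (2 * tau_i) = 3030 * 11.4 / (2 * 74) = 233.4 um

233.4 um


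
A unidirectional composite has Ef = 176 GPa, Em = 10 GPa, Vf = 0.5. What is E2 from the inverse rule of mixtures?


1/E2 = Vf/Ef + (1-Vf)/Em = 0.5/176 + 0.5/10
E2 = 18.92 GPa

18.92 GPa


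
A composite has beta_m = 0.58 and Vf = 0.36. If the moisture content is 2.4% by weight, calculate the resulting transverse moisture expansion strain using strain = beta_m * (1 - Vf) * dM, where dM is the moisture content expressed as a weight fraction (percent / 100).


dM = 2.4/100 = 0.024
strain = beta_m * (1-Vf) * dM = 0.58 * 0.64 * 0.024 = 0.0089088

0.0089088


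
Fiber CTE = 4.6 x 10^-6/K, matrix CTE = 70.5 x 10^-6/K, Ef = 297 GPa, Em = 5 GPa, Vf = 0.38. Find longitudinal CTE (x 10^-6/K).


E1 = Ef*Vf + Em*(1-Vf) = 115.96
alpha_1 = (alpha_f*Ef*Vf + alpha_m*Em*(1-Vf))/E1 = 6.36 x 10^-6/K

6.36 x 10^-6/K


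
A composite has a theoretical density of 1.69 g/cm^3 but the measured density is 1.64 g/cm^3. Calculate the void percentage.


Void% = (rho_theo - rho_actual)/rho_theo * 100 = (1.69 - 1.64)/1.69 * 100 = 2.96%

2.96%


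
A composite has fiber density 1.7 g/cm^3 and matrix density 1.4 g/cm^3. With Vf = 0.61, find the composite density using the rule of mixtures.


rho_c = rho_f*Vf + rho_m*(1-Vf) = 1.7*0.61 + 1.4*0.39 = 1.583 g/cm^3

1.583 g/cm^3


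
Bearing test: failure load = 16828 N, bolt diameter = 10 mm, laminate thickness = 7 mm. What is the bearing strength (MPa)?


sigma_br = F/(d*h) = 16828/(10*7) = 240.4 MPa

240.4 MPa


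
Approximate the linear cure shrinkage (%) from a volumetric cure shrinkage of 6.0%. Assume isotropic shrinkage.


Linear shrinkage ≈ vol_shrink/3 = 6.0/3 = 2.0%

2.0%


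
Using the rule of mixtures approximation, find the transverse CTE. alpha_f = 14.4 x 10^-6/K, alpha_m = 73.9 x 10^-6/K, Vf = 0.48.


alpha_2 = alpha_f*Vf + alpha_m*(1-Vf) = 14.4*0.48 + 73.9*0.52 = 45.3 x 10^-6/K

45.3 x 10^-6/K


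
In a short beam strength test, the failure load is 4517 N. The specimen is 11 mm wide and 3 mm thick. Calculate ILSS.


ILSS = 3F/(4bh) = 3*4517/(4*11*3) = 102.66 MPa

102.66 MPa


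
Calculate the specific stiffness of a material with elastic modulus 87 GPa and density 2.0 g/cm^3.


Specific stiffness = E/rho = 87/2.0 = 43.5 GPa/(g/cm^3)

43.5 GPa/(g/cm^3)


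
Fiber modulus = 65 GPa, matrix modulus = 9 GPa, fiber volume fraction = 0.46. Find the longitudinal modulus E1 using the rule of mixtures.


E1 = Ef*Vf + Em*(1-Vf) = 65*0.46 + 9*0.54 = 34.76 GPa

34.76 GPa


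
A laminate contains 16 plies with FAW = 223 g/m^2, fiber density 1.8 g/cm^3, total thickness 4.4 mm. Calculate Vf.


Vf = n * FAW / (rho_f * h * 1000) = 16 * 223 / (1.8 * 4.4 * 1000) = 0.4505

0.4505


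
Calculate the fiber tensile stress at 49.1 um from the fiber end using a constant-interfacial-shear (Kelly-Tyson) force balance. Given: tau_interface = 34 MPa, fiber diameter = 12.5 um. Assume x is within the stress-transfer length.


Force balance: sigma_f * (pi*d^2/4) = tau * (pi*d) * x  ->  sigma_f = 4 * tau * x / d
sigma_f = 4 * 34 * 49.1 / 12.5 = 534.2 MPa

534.2 MPa


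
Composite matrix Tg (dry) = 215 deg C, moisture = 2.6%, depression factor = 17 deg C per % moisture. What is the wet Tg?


Tg_wet = Tg_dry - k*moisture = 215 - 17*2.6 = 170.8 deg C

170.8 deg C


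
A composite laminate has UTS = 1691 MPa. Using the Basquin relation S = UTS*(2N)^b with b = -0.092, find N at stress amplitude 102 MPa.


N = 0.5 * (S/UTS)^(1/b) = 0.5 * (102/1691)^(1/-0.092) = 9.0132e+12 cycles

9.0132e+12 cycles


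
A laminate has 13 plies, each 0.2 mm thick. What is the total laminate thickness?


h = n * t_ply = 13 * 0.2 = 2.6 mm

2.6 mm


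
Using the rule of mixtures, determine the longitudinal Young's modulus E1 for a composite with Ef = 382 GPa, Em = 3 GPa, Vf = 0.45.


E1 = Ef*Vf + Em*(1-Vf) = 382*0.45 + 3*0.55 = 173.55 GPa

173.55 GPa


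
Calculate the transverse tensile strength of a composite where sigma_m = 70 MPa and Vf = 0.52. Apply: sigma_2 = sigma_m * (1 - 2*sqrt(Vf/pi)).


factor = 1 - 2*sqrt(0.52/pi) = 0.1863
sigma_2 = 70 * 0.1863 = 13.04 MPa

13.04 MPa


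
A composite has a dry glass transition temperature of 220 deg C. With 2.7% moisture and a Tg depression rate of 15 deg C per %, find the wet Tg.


Tg_wet = Tg_dry - k*moisture = 220 - 15*2.7 = 179.5 deg C

179.5 deg C


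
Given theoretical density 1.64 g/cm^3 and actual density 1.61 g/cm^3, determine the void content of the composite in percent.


Void% = (rho_theo - rho_actual)/rho_theo * 100 = (1.64 - 1.61)/1.64 * 100 = 1.83%

1.83%


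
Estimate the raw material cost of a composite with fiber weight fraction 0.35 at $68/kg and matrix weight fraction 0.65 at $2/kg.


Cost = cost_f*Wf + cost_m*Wm = 68*0.35 + 2*0.65 = $25.1/kg

$25.1/kg


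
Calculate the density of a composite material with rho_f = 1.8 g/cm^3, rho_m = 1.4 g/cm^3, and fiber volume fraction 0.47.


rho_c = rho_f*Vf + rho_m*(1-Vf) = 1.8*0.47 + 1.4*0.53 = 1.588 g/cm^3

1.588 g/cm^3


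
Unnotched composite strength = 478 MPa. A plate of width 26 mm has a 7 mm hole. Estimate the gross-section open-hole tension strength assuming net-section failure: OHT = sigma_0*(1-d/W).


OHT = sigma_0*(1-d/W) = 478*(1-7/26) = 349.3 MPa

349.3 MPa


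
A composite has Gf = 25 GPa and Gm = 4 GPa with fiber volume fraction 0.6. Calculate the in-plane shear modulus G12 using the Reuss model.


1/G12 = Vf/Gf + (1-Vf)/Gm = 0.6/25 + 0.4/4
G12 = 8.06 GPa

8.06 GPa


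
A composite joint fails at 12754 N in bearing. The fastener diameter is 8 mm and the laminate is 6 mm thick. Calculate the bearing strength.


sigma_br = F/(d*h) = 12754/(8*6) = 265.7 MPa

265.7 MPa


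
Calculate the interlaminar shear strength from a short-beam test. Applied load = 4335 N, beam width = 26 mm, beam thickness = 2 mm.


ILSS = 3F/(4bh) = 3*4335/(4*26*2) = 62.52 MPa

62.52 MPa


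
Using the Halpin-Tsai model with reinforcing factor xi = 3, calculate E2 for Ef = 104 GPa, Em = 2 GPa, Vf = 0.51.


eta = (Ef/Em - 1)/(Ef/Em + xi) = (52.0 - 1)/(52.0 + 3) = 0.9273
E2 = Em*(1+xi*eta*Vf)/(1-eta*Vf) = 9.18 GPa

9.18 GPa


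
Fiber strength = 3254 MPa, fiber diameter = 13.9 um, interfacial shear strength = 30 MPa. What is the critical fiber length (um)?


Lc = sigma_f * d / (2 * tau_i) = 3254 * 13.9 / (2 * 30) = 753.8 um

753.8 um


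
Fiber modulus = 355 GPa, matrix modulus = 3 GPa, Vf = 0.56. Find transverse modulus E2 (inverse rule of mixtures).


1/E2 = Vf/Ef + (1-Vf)/Em = 0.56/355 + 0.44/3
E2 = 6.75 GPa

6.75 GPa


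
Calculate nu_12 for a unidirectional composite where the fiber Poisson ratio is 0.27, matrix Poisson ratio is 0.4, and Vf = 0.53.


nu_12 = nu_f*Vf + nu_m*(1-Vf) = 0.27*0.53 + 0.4*0.47 = 0.3311

0.3311


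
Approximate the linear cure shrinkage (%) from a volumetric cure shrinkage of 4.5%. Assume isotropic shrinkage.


Linear shrinkage ≈ vol_shrink/3 = 4.5/3 = 1.5%

1.5%


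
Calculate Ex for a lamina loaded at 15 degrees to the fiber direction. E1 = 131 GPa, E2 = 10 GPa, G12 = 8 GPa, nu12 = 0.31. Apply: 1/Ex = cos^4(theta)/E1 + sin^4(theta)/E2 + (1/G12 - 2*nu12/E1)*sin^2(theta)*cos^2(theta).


cos^4(15) = 0.870513, sin^4(15) = 0.004487, sin^2(15)*cos^2(15) = 0.0625
1/G12 - 2*nu12/E1 = 1/8 - 2*0.31/131 = 0.120267 GPa^-1
1/Ex = 0.870513/131 + 0.004487/10 + 0.120267*0.0625 = 0.0146106 GPa^-1
Ex = 68.44 GPa

68.44 GPa


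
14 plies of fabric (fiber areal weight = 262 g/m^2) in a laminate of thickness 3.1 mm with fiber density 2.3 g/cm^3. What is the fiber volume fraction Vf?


Vf = n * FAW / (rho_f * h * 1000) = 14 * 262 / (2.3 * 3.1 * 1000) = 0.5144

0.5144


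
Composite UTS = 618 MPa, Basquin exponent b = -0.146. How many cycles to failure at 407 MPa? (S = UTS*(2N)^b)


N = 0.5 * (S/UTS)^(1/b) = 0.5 * (407/618)^(1/-0.146) = 8.7377 cycles

8.7377 cycles


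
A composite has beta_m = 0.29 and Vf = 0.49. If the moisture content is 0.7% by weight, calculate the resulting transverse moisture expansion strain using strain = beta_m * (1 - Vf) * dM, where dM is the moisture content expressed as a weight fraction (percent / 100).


dM = 0.7/100 = 0.007
strain = beta_m * (1-Vf) * dM = 0.29 * 0.51 * 0.007 = 0.0010353

0.0010353


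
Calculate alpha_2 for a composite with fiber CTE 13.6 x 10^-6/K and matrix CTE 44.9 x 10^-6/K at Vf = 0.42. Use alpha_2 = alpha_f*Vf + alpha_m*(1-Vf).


alpha_2 = alpha_f*Vf + alpha_m*(1-Vf) = 13.6*0.42 + 44.9*0.58 = 31.8 x 10^-6/K

31.8 x 10^-6/K


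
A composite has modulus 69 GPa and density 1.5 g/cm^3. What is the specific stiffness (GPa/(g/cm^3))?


Specific stiffness = E/rho = 69/1.5 = 46.0 GPa/(g/cm^3)

46.0 GPa/(g/cm^3)


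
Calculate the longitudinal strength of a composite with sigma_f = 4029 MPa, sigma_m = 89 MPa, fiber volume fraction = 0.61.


sigma_1 = sigma_f*Vf + sigma_m*(1-Vf) = 4029*0.61 + 89*0.39 = 2492.4 MPa

2492.4 MPa


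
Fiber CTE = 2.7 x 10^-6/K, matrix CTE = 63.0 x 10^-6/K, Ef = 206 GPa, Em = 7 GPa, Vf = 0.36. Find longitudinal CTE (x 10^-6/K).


E1 = Ef*Vf + Em*(1-Vf) = 78.64
alpha_1 = (alpha_f*Ef*Vf + alpha_m*Em*(1-Vf))/E1 = 6.14 x 10^-6/K

6.14 x 10^-6/K
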